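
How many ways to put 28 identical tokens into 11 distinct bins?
C(28+11-1, 11-1) = C(38, 10) = 472733756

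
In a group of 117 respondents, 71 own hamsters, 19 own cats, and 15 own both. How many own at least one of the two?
|A∪B| = |A| + |B| - |A∩B| = 71 + 19 - 15 = 75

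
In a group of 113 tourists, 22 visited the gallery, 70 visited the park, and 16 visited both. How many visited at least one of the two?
|A∪B| = |A| + |B| - |A∩B| = 22 + 70 - 16 = 76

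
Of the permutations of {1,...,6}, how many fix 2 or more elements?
Exactly j fixed points: C(6,j)·!(6-j); sum over j ≥ 2 (derangement numbers via !m = (m-1)·(!(m-1) + !(m-2)): !0..!4 = 1, 0, 1, 2, 9). Σ_{j=2}^{6} C(6,j)·!(6-j) = C(6,2)·!4 + C(6,3)·!3 + C(6,4)·!2 + C(6,5)·!1 + C(6,6)·!0 = 15·9 + 20·2 + 15·1 + 6·0 + 1·1 = 191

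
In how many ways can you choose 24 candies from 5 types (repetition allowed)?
C(24+5-1, 5-1) = C(28, 4) = 20475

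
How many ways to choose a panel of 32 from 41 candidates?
C(41,32) = 41!/(32!×9!) = 350343565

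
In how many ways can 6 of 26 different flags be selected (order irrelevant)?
C(26,6) = 26!/(6!×20!) = 230230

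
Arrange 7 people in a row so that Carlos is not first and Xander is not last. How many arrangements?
By inclusion-exclusion: 7! - 2×(7-1)! + (7-2)! = 5040 - 1440 + 120 = 3720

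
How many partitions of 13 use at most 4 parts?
By conjugation, equals partitions of 13 into parts ≤ 4. Let r_j(i) = number of partitions of i into parts ≤ j, for i = 0..13. r_1(i) = 1 for all i; r_j(i) = r_{j-1}(i) + r_j(i-j). Rows j = 2..4: ≤2: 1 1 2 2 3 3 4 4 5 5 6 6 7 7; ≤3: 1 1 2 3 4 5 7 8 10 12 14 16 19 21; ≤4: 1 1 2 3 5 6 9 11 15 18 23 27 34 39. r_4(13) = 39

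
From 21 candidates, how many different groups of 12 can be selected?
C(21,12) = 21!/(12!×9!) = 293930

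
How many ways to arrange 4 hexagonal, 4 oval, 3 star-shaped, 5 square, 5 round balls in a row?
21! / (4! × 4! × 3! × 5! × 5!) = 1026615189600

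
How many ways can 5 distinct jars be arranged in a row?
5! = 120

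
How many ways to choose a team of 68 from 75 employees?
C(75,68) = 75!/(68!×7!) = 1984829850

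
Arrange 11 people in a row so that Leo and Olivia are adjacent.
Treat as block: (11-1)! × 2! = 3628800 × 2 = 7257600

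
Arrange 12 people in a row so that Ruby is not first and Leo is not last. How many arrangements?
By inclusion-exclusion: 12! - 2×(12-1)! + (12-2)! = 479001600 - 79833600 + 3628800 = 402796800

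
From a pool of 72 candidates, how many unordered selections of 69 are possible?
C(72,69) = 72!/(69!×3!) = 59640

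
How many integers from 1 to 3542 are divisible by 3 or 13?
⌊3542/3⌋ + ⌊3542/13⌋ - ⌊3542/39⌋ = 1180 + 272 - 90 = 1362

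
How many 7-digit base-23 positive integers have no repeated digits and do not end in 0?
Last digit: 22 nonzero choices. First digit: 21 (nonzero, ≠last). Middle 5: P(21,5) = 2441880. Total = 1128148560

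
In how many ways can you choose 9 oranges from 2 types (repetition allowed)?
C(9+2-1, 2-1) = C(10, 1) = 10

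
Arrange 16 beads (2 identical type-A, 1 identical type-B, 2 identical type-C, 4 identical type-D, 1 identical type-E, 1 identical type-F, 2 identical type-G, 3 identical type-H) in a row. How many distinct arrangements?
16! / (2! × 1! × 2! × 4! × 1! × 1! × 2! × 3!) = 18162144000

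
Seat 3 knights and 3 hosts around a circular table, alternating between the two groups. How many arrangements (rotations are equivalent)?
Fix one of the knights: (3-1)! ways for the remaining knights, × 3! ways for the hosts = 2 × 6 = 12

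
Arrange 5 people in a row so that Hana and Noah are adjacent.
Treat as block: (5-1)! × 2! = 24 × 2 = 48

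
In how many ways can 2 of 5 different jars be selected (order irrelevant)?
C(5,2) = 5!/(2!×3!) = 10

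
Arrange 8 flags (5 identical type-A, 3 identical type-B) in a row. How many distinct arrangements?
8! / (5! × 3!) = 56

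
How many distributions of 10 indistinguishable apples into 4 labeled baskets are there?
C(10+4-1, 4-1) = C(13, 3) = 286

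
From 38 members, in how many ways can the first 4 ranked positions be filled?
P(38,4) = 38!/(38-4)! = 1771560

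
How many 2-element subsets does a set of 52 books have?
C(52,2) = 52!/(2!×50!) = 1326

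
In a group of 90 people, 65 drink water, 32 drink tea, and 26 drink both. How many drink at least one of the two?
|A∪B| = |A| + |B| - |A∩B| = 65 + 32 - 26 = 71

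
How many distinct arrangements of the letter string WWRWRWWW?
8! / (6! × 2!) = 28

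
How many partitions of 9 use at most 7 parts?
By conjugation, equals partitions of 9 into parts ≤ 7. Let r_j(i) = number of partitions of i into parts ≤ j, for i = 0..9. r_1(i) = 1 for all i; r_j(i) = r_{j-1}(i) + r_j(i-j). Rows j = 2..7: ≤2: 1 1 2 2 3 3 4 4 5 5; ≤3: 1 1 2 3 4 5 7 8 10 12; ≤4: 1 1 2 3 5 6 9 11 15 18; ≤5: 1 1 2 3 5 7 10 13 18 23; ≤6: 1 1 2 3 5 7 11 14 20 26; ≤7: 1 1 2 3 5 7 11 15 21 28. r_7(9) = 28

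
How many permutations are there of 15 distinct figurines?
15! = 1307674368000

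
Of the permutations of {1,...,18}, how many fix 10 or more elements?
Exactly j fixed points: C(18,j)·!(18-j); sum over j ≥ 10 (derangement numbers via !m = (m-1)·(!(m-1) + !(m-2)): !0..!8 = 1, 0, 1, 2, 9, 44, 265, 1854, 14833). Σ_{j=10}^{18} C(18,j)·!(18-j) = C(18,10)·!8 + C(18,11)·!7 + C(18,12)·!6 + C(18,13)·!5 + C(18,14)·!4 + C(18,15)·!3 + C(18,16)·!2 + C(18,17)·!1 + C(18,18)·!0 = 43758·14833 + 31824·1854 + 18564·265 + 8568·44 + 3060·9 + 816·2 + 153·1 + 18·0 + 1·1 = 713389888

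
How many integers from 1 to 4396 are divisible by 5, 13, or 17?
⌊4396/5⌋+⌊4396/13⌋+⌊4396/17⌋ - ⌊4396/65⌋-⌊4396/85⌋-⌊4396/221⌋ + ⌊4396/1105⌋ = 879+338+258 - 67-51-19 + 3 = 1341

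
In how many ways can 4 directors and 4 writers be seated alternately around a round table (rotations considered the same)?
Fix one of the directors: (4-1)! ways for the remaining directors, × 4! ways for the writers = 6 × 24 = 144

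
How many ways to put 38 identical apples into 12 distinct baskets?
C(38+12-1, 12-1) = C(49, 11) = 29135916264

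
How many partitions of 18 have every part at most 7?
Let r_j(i) = number of partitions of i into parts ≤ j, for i = 0..18. r_1(i) = 1 for all i; r_j(i) = r_{j-1}(i) + r_j(i-j). Rows j = 2..7: ≤2: 1 1 2 2 3 3 4 4 5 5 6 6 7 7 8 8 9 9 10; ≤3: 1 1 2 3 4 5 7 8 10 12 14 16 19 21 24 27 30 33 37; ≤4: 1 1 2 3 5 6 9 11 15 18 23 27 34 39 47 54 64 72 84; ≤5: 1 1 2 3 5 7 10 13 18 23 30 37 47 57 70 84 101 119 141; ≤6: 1 1 2 3 5 7 11 14 20 26 35 44 58 71 90 110 136 163 199; ≤7: 1 1 2 3 5 7 11 15 21 28 38 49 65 82 105 131 164 201 248. r_7(18) = 248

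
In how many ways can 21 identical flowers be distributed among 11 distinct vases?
C(21+11-1, 11-1) = C(31, 10) = 44352165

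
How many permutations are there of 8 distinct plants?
8! = 40320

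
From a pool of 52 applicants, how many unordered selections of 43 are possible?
C(52,43) = 52!/(43!×9!) = 3679075400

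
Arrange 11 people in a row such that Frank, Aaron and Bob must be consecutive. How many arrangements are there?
Treat the 3 as one block: (11-3+1)! × 3! = 362880 × 6 = 2177280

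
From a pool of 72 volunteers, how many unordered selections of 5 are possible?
C(72,5) = 72!/(5!×67!) = 13991544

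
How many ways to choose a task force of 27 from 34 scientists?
C(34,27) = 34!/(27!×7!) = 5379616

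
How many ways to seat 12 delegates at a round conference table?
Circular: fix one position, arrange the rest. (12-1)! = 39916800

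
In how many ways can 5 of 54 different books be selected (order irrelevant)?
C(54,5) = 54!/(5!×49!) = 3162510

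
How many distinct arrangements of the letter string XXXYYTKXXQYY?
12! / (1! × 5! × 1! × 1! × 4!) = 166320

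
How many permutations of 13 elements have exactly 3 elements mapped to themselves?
Choose the 3 fixed points C(13,3) = 286, derange the rest: !10 = Σ_{j=0}^{10} (-1)^j·10!/j! = 3628800 - 3628800 + 1814400 - 604800 + 151200 - 30240 + 5040 - 720 + 90 - 10 + 1 = 1334961. Product = 286 × 1334961 = 381798846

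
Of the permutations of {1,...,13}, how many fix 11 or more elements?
Exactly j fixed points: C(13,j)·!(13-j); sum over j ≥ 11 (derangement numbers via !m = (m-1)·(!(m-1) + !(m-2)): !0..!2 = 1, 0, 1). Σ_{j=11}^{13} C(13,j)·!(13-j) = C(13,11)·!2 + C(13,12)·!1 + C(13,13)·!0 = 78·1 + 13·0 + 1·1 = 79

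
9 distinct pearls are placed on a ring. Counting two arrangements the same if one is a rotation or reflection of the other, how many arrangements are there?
(9-1)!/2 = 40320/2 = 20160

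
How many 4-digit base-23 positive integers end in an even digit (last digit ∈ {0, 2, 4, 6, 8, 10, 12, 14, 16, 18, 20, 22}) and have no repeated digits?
Last∈{0,2,4,6,8,10,12,14,16,18,20,22}. Last=0: 9240. Last nonzero: 11×21×P(21,2) = 97020. Total = 106260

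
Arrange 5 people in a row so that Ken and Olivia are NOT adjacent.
Total - adjacent = 5! - (5-1)!×2 = 120 - 48 = 72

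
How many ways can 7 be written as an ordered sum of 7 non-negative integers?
C(7+7-1, 7-1) = C(13, 6) = 1716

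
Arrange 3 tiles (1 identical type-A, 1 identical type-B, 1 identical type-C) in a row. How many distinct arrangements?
3! / (1! × 1! × 1!) = 6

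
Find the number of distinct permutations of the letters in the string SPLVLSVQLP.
10! / (2! × 2! × 1! × 3! × 2!) = 75600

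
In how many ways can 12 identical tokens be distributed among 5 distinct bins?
C(12+5-1, 5-1) = C(16, 4) = 1820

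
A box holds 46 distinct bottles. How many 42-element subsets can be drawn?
C(46,42) = 46!/(42!×4!) = 163185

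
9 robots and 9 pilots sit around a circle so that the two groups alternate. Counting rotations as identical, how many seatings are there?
Fix one of the robots: (9-1)! ways for the remaining robots, × 9! ways for the pilots = 40320 × 362880 = 14631321600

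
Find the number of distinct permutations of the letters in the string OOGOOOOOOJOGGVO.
15! / (3! × 1! × 1! × 10!) = 60060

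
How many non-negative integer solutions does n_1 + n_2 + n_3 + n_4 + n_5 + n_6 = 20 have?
C(20+6-1, 6-1) = C(25, 5) = 53130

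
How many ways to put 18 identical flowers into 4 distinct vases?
C(18+4-1, 4-1) = C(21, 3) = 1330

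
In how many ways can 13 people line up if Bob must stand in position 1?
Fix one position: (13-1)! = 479001600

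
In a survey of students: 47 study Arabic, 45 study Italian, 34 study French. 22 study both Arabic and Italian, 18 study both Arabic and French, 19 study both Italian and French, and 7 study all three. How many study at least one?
|A∪B∪C| = 47+45+34-22-18-19+7 = 74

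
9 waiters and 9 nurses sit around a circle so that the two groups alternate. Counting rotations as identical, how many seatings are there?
Fix one of the waiters: (9-1)! ways for the remaining waiters, × 9! ways for the nurses = 40320 × 362880 = 14631321600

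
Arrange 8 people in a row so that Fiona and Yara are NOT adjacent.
Total - adjacent = 8! - (8-1)!×2 = 40320 - 10080 = 30240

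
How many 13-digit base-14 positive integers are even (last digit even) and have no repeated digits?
Last∈{0,2,4,6,8,10,12}. Last=0: 6227020800. Last nonzero: 6×12×P(12,11) = 34488115200. Total = 40715136000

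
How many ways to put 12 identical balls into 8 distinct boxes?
C(12+8-1, 8-1) = C(19, 7) = 50388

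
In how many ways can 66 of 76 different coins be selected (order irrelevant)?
C(76,66) = 76!/(66!×10!) = 954526728530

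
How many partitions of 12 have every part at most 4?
Let r_j(i) = number of partitions of i into parts ≤ j, for i = 0..12. r_1(i) = 1 for all i; r_j(i) = r_{j-1}(i) + r_j(i-j). Rows j = 2..4: ≤2: 1 1 2 2 3 3 4 4 5 5 6 6 7; ≤3: 1 1 2 3 4 5 7 8 10 12 14 16 19; ≤4: 1 1 2 3 5 6 9 11 15 18 23 27 34. r_4(12) = 34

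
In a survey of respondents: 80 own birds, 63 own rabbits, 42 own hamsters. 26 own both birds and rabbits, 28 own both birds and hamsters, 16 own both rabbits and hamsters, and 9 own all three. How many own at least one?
|A∪B∪C| = 80+63+42-26-28-16+9 = 124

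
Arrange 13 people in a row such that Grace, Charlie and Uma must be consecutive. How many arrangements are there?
Treat the 3 as one block: (13-3+1)! × 3! = 39916800 × 6 = 239500800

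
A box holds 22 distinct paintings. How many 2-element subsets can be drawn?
C(22,2) = 22!/(2!×20!) = 231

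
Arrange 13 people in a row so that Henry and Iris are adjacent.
Treat as block: (13-1)! × 2! = 479001600 × 2 = 958003200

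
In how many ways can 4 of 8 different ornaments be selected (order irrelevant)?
C(8,4) = 8!/(4!×4!) = 70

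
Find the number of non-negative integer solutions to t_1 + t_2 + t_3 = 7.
C(7+3-1, 3-1) = C(9, 2) = 36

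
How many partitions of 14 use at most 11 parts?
By conjugation, equals partitions of 14 into parts ≤ 11. Let r_j(i) = number of partitions of i into parts ≤ j, for i = 0..14. r_1(i) = 1 for all i; r_j(i) = r_{j-1}(i) + r_j(i-j). Rows j = 2..11: ≤2: 1 1 2 2 3 3 4 4 5 5 6 6 7 7 8; ≤3: 1 1 2 3 4 5 7 8 10 12 14 16 19 21 24; ≤4: 1 1 2 3 5 6 9 11 15 18 23 27 34 39 47; ≤5: 1 1 2 3 5 7 10 13 18 23 30 37 47 57 70; ≤6: 1 1 2 3 5 7 11 14 20 26 35 44 58 71 90; ≤7: 1 1 2 3 5 7 11 15 21 28 38 49 65 82 105; ≤8: 1 1 2 3 5 7 11 15 22 29 40 52 70 89 116; ≤9: 1 1 2 3 5 7 11 15 22 30 41 54 73 94 123; ≤10: 1 1 2 3 5 7 11 15 22 30 42 55 75 97 128; ≤11: 1 1 2 3 5 7 11 15 22 30 42 56 76 99 131. r_11(14) = 131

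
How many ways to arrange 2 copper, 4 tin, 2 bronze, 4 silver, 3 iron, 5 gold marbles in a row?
20! / (2! × 4! × 2! × 4! × 3! × 5!) = 1466593128000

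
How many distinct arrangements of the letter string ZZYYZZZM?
8! / (5! × 2! × 1!) = 168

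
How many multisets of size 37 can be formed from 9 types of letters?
C(37+9-1, 9-1) = C(45, 8) = 215553195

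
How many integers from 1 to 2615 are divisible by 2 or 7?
⌊2615/2⌋ + ⌊2615/7⌋ - ⌊2615/14⌋ = 1307 + 373 - 186 = 1494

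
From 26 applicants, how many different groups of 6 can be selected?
C(26,6) = 26!/(6!×20!) = 230230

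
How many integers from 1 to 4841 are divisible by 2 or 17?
⌊4841/2⌋ + ⌊4841/17⌋ - ⌊4841/34⌋ = 2420 + 284 - 142 = 2562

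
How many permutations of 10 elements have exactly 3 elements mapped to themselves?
Choose the 3 fixed points C(10,3) = 120, derange the rest: !7 = Σ_{j=0}^{7} (-1)^j·7!/j! = 5040 - 5040 + 2520 - 840 + 210 - 42 + 7 - 1 = 1854. Product = 120 × 1854 = 222480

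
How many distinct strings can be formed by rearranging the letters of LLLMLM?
6! / (2! × 4!) = 15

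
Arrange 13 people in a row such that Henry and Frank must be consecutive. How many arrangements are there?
Treat the 2 as one block: (13-2+1)! × 2! = 479001600 × 2 = 958003200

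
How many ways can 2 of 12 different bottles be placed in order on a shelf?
P(12,2) = 12!/(12-2)! = 132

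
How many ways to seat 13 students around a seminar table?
Circular: fix one position, arrange the rest. (13-1)! = 479001600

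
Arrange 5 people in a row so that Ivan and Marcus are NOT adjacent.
Total - adjacent = 5! - (5-1)!×2 = 120 - 48 = 72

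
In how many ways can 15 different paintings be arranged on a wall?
15! = 1307674368000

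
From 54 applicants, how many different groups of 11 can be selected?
C(54,11) = 54!/(11!×43!) = 95722852680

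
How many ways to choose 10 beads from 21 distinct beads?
C(21,10) = 21!/(10!×11!) = 352716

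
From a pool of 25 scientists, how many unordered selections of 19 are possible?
C(25,19) = 25!/(19!×6!) = 177100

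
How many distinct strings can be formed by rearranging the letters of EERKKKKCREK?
11! / (1! × 5! × 3! × 2!) = 27720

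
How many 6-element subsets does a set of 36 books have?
C(36,6) = 36!/(6!×30!) = 1947792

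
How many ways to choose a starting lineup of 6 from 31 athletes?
C(31,6) = 31!/(6!×25!) = 736281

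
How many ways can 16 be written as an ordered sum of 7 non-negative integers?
C(16+7-1, 7-1) = C(22, 6) = 74613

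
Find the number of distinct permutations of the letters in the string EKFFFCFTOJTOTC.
14! / (4! × 1! × 2! × 1! × 1! × 2! × 3!) = 151351200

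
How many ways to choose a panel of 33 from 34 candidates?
C(34,33) = 34!/(33!×1!) = 34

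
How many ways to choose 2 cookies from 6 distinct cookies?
C(6,2) = 6!/(2!×4!) = 15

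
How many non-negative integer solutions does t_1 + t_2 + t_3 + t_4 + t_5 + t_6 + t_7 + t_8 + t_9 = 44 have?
C(44+9-1, 9-1) = C(52, 8) = 752538150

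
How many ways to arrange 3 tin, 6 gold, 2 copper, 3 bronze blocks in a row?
14! / (3! × 6! × 2! × 3!) = 1681680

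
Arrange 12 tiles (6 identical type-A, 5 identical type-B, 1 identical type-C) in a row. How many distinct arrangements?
12! / (6! × 5! × 1!) = 5544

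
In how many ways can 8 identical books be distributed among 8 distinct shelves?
C(8+8-1, 8-1) = C(15, 7) = 6435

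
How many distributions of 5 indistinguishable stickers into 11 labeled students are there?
C(5+11-1, 11-1) = C(15, 10) = 3003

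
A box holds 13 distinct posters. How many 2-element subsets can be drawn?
C(13,2) = 13!/(2!×11!) = 78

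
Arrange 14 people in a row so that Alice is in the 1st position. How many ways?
Fix one position: (14-1)! = 6227020800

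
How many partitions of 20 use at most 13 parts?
By conjugation, equals partitions of 20 into parts ≤ 13. Let r_j(i) = number of partitions of i into parts ≤ j, for i = 0..20. r_1(i) = 1 for all i; r_j(i) = r_{j-1}(i) + r_j(i-j). Rows j = 2..13: ≤2: 1 1 2 2 3 3 4 4 5 5 6 6 7 7 8 8 9 9 10 10 11; ≤3: 1 1 2 3 4 5 7 8 10 12 14 16 19 21 24 27 30 33 37 40 44; ≤4: 1 1 2 3 5 6 9 11 15 18 23 27 34 39 47 54 64 72 84 94 108; ≤5: 1 1 2 3 5 7 10 13 18 23 30 37 47 57 70 84 101 119 141 164 192; ≤6: 1 1 2 3 5 7 11 14 20 26 35 44 58 71 90 110 136 163 199 235 282; ≤7: 1 1 2 3 5 7 11 15 21 28 38 49 65 82 105 131 164 201 248 300 364; ≤8: 1 1 2 3 5 7 11 15 22 29 40 52 70 89 116 146 186 230 288 352 434; ≤9: 1 1 2 3 5 7 11 15 22 30 41 54 73 94 123 157 201 252 318 393 488; ≤10: 1 1 2 3 5 7 11 15 22 30 42 55 75 97 128 164 212 267 340 423 530; ≤11: 1 1 2 3 5 7 11 15 22 30 42 56 76 99 131 169 219 278 355 445 560; ≤12: 1 1 2 3 5 7 11 15 22 30 42 56 77 100 133 172 224 285 366 460 582; ≤13: 1 1 2 3 5 7 11 15 22 30 42 56 77 101 134 174 227 290 373 471 597. r_13(20) = 597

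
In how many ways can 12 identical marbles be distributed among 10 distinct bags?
C(12+10-1, 10-1) = C(21, 9) = 293930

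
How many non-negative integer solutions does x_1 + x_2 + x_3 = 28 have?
C(28+3-1, 3-1) = C(30, 2) = 435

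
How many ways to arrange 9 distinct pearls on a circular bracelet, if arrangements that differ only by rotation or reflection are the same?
(9-1)!/2 = 40320/2 = 20160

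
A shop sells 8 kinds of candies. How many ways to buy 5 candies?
C(5+8-1, 8-1) = C(12, 7) = 792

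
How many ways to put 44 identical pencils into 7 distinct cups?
C(44+7-1, 7-1) = C(50, 6) = 15890700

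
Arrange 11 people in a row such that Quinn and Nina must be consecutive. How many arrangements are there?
Treat the 2 as one block: (11-2+1)! × 2! = 3628800 × 2 = 7257600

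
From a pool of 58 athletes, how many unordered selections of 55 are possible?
C(58,55) = 58!/(55!×3!) = 30856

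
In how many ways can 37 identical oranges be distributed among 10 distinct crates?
C(37+10-1, 10-1) = C(46, 9) = 1101716330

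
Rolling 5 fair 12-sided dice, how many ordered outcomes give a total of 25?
Coefficient of x^25 in (x + x² + ... + x^12)^5. By inclusion-exclusion on dice exceeding 12: Σ_j (-1)^j C(5,j)·C(25-1-12j, 4) = C(5,0)·C(24,4) - C(5,1)·C(12,4) = 1·10626 - 5·495 = 8151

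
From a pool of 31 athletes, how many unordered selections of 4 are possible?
C(31,4) = 31!/(4!×27!) = 31465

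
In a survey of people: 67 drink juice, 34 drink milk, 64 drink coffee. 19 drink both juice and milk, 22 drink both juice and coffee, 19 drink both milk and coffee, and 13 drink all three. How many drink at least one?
|A∪B∪C| = 67+34+64-19-22-19+13 = 118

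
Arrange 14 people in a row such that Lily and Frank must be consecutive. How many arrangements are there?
Treat the 2 as one block: (14-2+1)! × 2! = 6227020800 × 2 = 12454041600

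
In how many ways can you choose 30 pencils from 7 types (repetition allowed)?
C(30+7-1, 7-1) = C(36, 6) = 1947792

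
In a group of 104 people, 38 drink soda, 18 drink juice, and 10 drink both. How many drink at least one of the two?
|A∪B| = |A| + |B| - |A∩B| = 38 + 18 - 10 = 46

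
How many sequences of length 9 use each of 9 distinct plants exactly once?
9! = 362880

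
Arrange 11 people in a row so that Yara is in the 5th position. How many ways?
Fix one position: (11-1)! = 3628800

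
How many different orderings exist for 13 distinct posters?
13! = 6227020800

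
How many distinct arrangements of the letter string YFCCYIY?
7! / (2! × 1! × 1! × 3!) = 420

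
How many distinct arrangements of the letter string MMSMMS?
6! / (4! × 2!) = 15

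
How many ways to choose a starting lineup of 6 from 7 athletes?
C(7,6) = 7!/(6!×1!) = 7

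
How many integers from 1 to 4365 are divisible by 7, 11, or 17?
⌊4365/7⌋+⌊4365/11⌋+⌊4365/17⌋ - ⌊4365/77⌋-⌊4365/119⌋-⌊4365/187⌋ + ⌊4365/1309⌋ = 623+396+256 - 56-36-23 + 3 = 1163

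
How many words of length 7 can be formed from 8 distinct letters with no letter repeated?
P(8,7) = 8!/(8-7)! = 40320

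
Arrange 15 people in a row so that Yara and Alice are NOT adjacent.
Total - adjacent = 15! - (15-1)!×2 = 1307674368000 - 174356582400 = 1133317785600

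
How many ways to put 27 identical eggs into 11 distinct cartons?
C(27+11-1, 11-1) = C(37, 10) = 348330136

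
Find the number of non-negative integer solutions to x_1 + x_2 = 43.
C(43+2-1, 2-1) = C(44, 1) = 44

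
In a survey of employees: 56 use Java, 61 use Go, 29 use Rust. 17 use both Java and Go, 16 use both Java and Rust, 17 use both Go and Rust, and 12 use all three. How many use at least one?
|A∪B∪C| = 56+61+29-17-16-17+12 = 108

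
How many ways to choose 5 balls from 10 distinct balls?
C(10,5) = 10!/(5!×5!) = 252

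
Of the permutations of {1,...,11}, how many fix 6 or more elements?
Exactly j fixed points: C(11,j)·!(11-j); sum over j ≥ 6 (derangement numbers via !m = (m-1)·(!(m-1) + !(m-2)): !0..!5 = 1, 0, 1, 2, 9, 44). Σ_{j=6}^{11} C(11,j)·!(11-j) = C(11,6)·!5 + C(11,7)·!4 + C(11,8)·!3 + C(11,9)·!2 + C(11,10)·!1 + C(11,11)·!0 = 462·44 + 330·9 + 165·2 + 55·1 + 11·0 + 1·1 = 23684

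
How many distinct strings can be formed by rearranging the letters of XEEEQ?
5! / (1! × 1! × 3!) = 20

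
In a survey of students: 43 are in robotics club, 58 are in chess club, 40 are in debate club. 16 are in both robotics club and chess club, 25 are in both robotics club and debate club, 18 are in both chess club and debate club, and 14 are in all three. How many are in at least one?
|A∪B∪C| = 43+58+40-16-25-18+14 = 96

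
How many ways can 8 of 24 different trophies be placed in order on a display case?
P(24,8) = 24!/(24-8)! = 29654190720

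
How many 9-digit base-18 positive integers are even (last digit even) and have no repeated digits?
Last∈{0,2,4,6,8,10,12,14,16}. Last=0: 980179200. Last nonzero: 8×16×P(16,7) = 7380172800. Total = 8360352000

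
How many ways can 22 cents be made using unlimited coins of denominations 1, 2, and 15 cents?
Coefficient of x^22 in 1/(1-x^1) · 1/(1-x^2) · 1/(1-x^15). Case on j = number of 15-cent coins (j = 0..1); remainder r = 22 - 15j is made from {1,2} in ⌊r/2⌋+1 ways. r = 22, 7 → 12 + 4 = 16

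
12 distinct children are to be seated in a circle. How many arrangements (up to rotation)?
Circular: fix one position, arrange the rest. (12-1)! = 39916800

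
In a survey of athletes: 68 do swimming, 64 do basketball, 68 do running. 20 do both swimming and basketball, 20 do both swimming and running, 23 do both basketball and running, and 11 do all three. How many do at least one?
|A∪B∪C| = 68+64+68-20-20-23+11 = 148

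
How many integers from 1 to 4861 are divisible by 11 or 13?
⌊4861/11⌋ + ⌊4861/13⌋ - ⌊4861/143⌋ = 441 + 373 - 33 = 781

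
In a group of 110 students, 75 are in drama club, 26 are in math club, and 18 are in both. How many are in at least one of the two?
|A∪B| = |A| + |B| - |A∩B| = 75 + 26 - 18 = 83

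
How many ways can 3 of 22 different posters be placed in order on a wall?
P(22,3) = 22!/(22-3)! = 9240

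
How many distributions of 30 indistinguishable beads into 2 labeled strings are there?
C(30+2-1, 2-1) = C(31, 1) = 31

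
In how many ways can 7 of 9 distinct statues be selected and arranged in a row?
P(9,7) = 9!/(9-7)! = 181440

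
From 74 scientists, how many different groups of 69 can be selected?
C(74,69) = 74!/(69!×5!) = 16108764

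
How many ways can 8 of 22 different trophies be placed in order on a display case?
P(22,8) = 22!/(22-8)! = 12893126400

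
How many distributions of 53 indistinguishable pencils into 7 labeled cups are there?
C(53+7-1, 7-1) = C(59, 6) = 45057474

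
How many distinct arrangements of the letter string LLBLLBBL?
8! / (5! × 3!) = 56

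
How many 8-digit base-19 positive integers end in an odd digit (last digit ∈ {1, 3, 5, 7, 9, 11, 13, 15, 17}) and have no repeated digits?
Last∈{1,3,5,7,9,11,13,15,17}. Last=0: 0. Last nonzero: 9×17×P(17,6) = 1363340160. Total = 1363340160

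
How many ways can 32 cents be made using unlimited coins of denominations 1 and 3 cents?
Coefficient of x^32 in 1/(1-x^1) · 1/(1-x^3). Use j coins of 3 for j = 0..⌊32/3⌋ = 10, the rest in 1s: 10 + 1 = 11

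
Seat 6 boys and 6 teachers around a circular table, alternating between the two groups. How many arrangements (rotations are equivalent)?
Fix one of the boys: (6-1)! ways for the remaining boys, × 6! ways for the teachers = 120 × 720 = 86400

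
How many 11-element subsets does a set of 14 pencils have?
C(14,11) = 14!/(11!×3!) = 364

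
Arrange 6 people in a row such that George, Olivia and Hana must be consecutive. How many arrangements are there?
Treat the 3 as one block: (6-3+1)! × 3! = 24 × 6 = 144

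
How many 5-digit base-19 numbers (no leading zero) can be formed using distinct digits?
First digit: 18 choices (nonzero). Then descending: 18 × 18 × 17 × 16 × 15 = 1321920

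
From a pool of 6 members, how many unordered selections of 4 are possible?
C(6,4) = 6!/(4!×2!) = 15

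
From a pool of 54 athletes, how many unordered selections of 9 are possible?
C(54,9) = 54!/(9!×45!) = 5317936260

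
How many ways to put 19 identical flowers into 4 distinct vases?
C(19+4-1, 4-1) = C(22, 3) = 1540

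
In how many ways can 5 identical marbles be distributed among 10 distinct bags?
C(5+10-1, 10-1) = C(14, 9) = 2002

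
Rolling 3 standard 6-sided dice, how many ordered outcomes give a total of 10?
Coefficient of x^10 in (x + x² + ... + x^6)^3. By inclusion-exclusion on dice exceeding 6: Σ_j (-1)^j C(3,j)·C(10-1-6j, 2) = C(3,0)·C(9,2) - C(3,1)·C(3,2) = 1·36 - 3·3 = 27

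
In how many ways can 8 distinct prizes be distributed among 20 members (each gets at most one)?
P(20,8) = 20!/(20-8)! = 5079110400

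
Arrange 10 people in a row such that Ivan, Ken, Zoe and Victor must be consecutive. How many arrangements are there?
Treat the 4 as one block: (10-4+1)! × 4! = 5040 × 24 = 120960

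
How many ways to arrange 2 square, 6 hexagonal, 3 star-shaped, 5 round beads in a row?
16! / (2! × 6! × 3! × 5!) = 20180160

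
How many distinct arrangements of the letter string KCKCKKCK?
8! / (5! × 3!) = 56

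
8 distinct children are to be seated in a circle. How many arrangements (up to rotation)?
Circular: fix one position, arrange the rest. (8-1)! = 5040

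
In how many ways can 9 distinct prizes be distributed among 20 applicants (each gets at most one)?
P(20,9) = 20!/(20-9)! = 60949324800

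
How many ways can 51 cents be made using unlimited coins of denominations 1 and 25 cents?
Coefficient of x^51 in 1/(1-x^1) · 1/(1-x^25). Use j coins of 25 for j = 0..⌊51/25⌋ = 2, the rest in 1s: 2 + 1 = 3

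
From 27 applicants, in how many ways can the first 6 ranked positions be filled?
P(27,6) = 27!/(27-6)! = 213127200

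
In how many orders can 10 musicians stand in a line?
10! = 3628800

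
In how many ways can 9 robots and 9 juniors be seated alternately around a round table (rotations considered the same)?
Fix one of the robots: (9-1)! ways for the remaining robots, × 9! ways for the juniors = 40320 × 362880 = 14631321600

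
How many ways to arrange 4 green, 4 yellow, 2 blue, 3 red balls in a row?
13! / (4! × 4! × 2! × 3!) = 900900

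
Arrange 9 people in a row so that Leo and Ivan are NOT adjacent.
Total - adjacent = 9! - (9-1)!×2 = 362880 - 80640 = 282240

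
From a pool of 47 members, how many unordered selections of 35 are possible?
C(47,35) = 47!/(35!×12!) = 52251400851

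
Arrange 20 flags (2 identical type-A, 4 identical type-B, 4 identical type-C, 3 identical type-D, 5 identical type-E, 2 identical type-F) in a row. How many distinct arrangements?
20! / (2! × 4! × 4! × 3! × 5! × 2!) = 1466593128000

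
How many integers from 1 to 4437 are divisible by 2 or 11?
⌊4437/2⌋ + ⌊4437/11⌋ - ⌊4437/22⌋ = 2218 + 403 - 201 = 2420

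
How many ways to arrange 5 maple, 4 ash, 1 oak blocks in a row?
10! / (5! × 4! × 1!) = 1260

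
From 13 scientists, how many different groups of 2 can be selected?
C(13,2) = 13!/(2!×11!) = 78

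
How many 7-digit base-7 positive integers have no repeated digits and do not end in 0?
Last digit: 6 nonzero choices. First digit: 5 (nonzero, ≠last). Middle 5: P(5,5) = 120. Total = 3600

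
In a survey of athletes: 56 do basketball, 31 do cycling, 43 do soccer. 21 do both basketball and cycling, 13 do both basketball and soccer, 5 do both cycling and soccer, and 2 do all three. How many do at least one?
|A∪B∪C| = 56+31+43-21-13-5+2 = 93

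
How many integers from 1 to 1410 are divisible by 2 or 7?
⌊1410/2⌋ + ⌊1410/7⌋ - ⌊1410/14⌋ = 705 + 201 - 100 = 806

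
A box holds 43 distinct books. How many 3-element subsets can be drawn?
C(43,3) = 43!/(3!×40!) = 12341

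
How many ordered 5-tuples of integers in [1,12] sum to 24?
Coefficient of x^24 in (x + x² + ... + x^12)^5. By inclusion-exclusion on dice exceeding 12: Σ_j (-1)^j C(5,j)·C(24-1-12j, 4) = C(5,0)·C(23,4) - C(5,1)·C(11,4) = 1·8855 - 5·330 = 7205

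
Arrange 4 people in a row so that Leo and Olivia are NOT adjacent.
Total - adjacent = 4! - (4-1)!×2 = 24 - 12 = 12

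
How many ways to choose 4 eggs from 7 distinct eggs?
C(7,4) = 7!/(4!×3!) = 35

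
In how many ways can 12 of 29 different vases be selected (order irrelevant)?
C(29,12) = 29!/(12!×17!) = 51895935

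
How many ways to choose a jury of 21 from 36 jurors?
C(36,21) = 36!/(21!×15!) = 5567902560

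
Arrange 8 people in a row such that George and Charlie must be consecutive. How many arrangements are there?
Treat the 2 as one block: (8-2+1)! × 2! = 5040 × 2 = 10080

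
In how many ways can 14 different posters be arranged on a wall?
14! = 87178291200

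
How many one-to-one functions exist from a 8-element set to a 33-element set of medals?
P(33,8) = 33!/(33-8)! = 559809169920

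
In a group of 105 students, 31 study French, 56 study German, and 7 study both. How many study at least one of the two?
|A∪B| = |A| + |B| - |A∩B| = 31 + 56 - 7 = 80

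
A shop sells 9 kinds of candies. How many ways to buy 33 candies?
C(33+9-1, 9-1) = C(41, 8) = 95548245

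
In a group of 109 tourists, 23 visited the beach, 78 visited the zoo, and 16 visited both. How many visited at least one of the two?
|A∪B| = |A| + |B| - |A∩B| = 23 + 78 - 16 = 85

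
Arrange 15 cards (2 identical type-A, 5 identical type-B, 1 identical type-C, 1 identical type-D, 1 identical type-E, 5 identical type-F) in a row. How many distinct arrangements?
15! / (2! × 5! × 1! × 1! × 1! × 5!) = 45405360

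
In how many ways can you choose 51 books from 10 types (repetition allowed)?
C(51+10-1, 10-1) = C(60, 9) = 14783142660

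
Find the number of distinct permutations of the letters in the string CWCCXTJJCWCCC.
13! / (7! × 2! × 1! × 1! × 2!) = 308880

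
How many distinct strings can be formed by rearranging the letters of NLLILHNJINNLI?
13! / (1! × 4! × 1! × 3! × 4!) = 1801800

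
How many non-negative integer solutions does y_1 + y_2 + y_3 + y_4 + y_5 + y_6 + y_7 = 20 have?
C(20+7-1, 7-1) = C(26, 6) = 230230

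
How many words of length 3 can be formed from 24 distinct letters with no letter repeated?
P(24,3) = 24!/(24-3)! = 12144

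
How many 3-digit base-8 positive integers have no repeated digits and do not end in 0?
Last digit: 7 nonzero choices. First digit: 6 (nonzero, ≠last). Middle 1: P(6,1) = 6. Total = 252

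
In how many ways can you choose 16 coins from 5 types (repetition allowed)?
C(16+5-1, 5-1) = C(20, 4) = 4845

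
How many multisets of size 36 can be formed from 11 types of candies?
C(36+11-1, 11-1) = C(46, 10) = 4076350421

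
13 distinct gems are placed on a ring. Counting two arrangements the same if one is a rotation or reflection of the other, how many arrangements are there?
(13-1)!/2 = 479001600/2 = 239500800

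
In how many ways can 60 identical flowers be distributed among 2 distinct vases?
C(60+2-1, 2-1) = C(61, 1) = 61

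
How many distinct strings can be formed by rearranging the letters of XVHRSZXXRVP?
11! / (1! × 1! × 2! × 3! × 2! × 1! × 1!) = 1663200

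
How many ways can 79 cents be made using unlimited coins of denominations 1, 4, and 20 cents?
Coefficient of x^79 in 1/(1-x^1) · 1/(1-x^4) · 1/(1-x^20). Case on j = number of 20-cent coins (j = 0..3); remainder r = 79 - 20j is made from {1,4} in ⌊r/4⌋+1 ways. r = 79, 59, 39, 19 → 20 + 15 + 10 + 5 = 50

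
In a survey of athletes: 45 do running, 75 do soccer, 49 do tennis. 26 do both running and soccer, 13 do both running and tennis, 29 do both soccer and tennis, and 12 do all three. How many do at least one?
|A∪B∪C| = 45+75+49-26-13-29+12 = 113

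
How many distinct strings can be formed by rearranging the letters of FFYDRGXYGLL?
11! / (2! × 1! × 2! × 2! × 1! × 1! × 2!) = 2494800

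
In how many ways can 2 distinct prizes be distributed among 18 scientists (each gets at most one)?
P(18,2) = 18!/(18-2)! = 306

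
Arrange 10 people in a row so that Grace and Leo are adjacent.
Treat as block: (10-1)! × 2! = 362880 × 2 = 725760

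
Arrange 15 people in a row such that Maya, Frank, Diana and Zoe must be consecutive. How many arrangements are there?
Treat the 4 as one block: (15-4+1)! × 4! = 479001600 × 24 = 11496038400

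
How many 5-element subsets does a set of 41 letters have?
C(41,5) = 41!/(5!×36!) = 749398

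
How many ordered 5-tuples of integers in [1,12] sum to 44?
Coefficient of x^44 in (x + x² + ... + x^12)^5. By inclusion-exclusion on dice exceeding 12: Σ_j (-1)^j C(5,j)·C(44-1-12j, 4) = C(5,0)·C(43,4) - C(5,1)·C(31,4) + C(5,2)·C(19,4) - C(5,3)·C(7,4) = 1·123410 - 5·31465 + 10·3876 - 10·35 = 4495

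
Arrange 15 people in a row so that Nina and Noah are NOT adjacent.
Total - adjacent = 15! - (15-1)!×2 = 1307674368000 - 174356582400 = 1133317785600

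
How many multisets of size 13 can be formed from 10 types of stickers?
C(13+10-1, 10-1) = C(22, 9) = 497420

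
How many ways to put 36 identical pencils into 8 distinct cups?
C(36+8-1, 8-1) = C(43, 7) = 32224114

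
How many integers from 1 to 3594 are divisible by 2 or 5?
⌊3594/2⌋ + ⌊3594/5⌋ - ⌊3594/10⌋ = 1797 + 718 - 359 = 2156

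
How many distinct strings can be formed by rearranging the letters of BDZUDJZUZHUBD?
13! / (3! × 3! × 1! × 3! × 2! × 1!) = 14414400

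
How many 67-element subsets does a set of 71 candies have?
C(71,67) = 71!/(67!×4!) = 971635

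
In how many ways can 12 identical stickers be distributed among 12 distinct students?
C(12+12-1, 12-1) = C(23, 11) = 1352078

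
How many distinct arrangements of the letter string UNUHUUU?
7! / (1! × 5! × 1!) = 42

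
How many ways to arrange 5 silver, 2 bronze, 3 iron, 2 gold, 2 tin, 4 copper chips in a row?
18! / (5! × 2! × 3! × 2! × 2! × 4!) = 46313467200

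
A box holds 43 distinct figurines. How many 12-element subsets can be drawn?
C(43,12) = 43!/(12!×31!) = 15338678264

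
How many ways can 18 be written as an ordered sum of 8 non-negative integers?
C(18+8-1, 8-1) = C(25, 7) = 480700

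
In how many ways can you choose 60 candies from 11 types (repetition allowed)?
C(60+11-1, 11-1) = C(70, 10) = 396704524216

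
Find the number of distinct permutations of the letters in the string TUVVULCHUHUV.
12! / (1! × 2! × 1! × 1! × 4! × 3!) = 1663200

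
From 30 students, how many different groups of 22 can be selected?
C(30,22) = 30!/(22!×8!) = 5852925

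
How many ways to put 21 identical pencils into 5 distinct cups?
C(21+5-1, 5-1) = C(25, 4) = 12650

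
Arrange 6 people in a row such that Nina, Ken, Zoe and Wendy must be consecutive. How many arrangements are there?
Treat the 4 as one block: (6-4+1)! × 4! = 6 × 24 = 144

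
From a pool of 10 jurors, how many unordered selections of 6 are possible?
C(10,6) = 10!/(6!×4!) = 210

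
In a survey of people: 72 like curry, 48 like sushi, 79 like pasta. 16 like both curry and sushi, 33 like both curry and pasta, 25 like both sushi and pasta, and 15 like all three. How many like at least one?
|A∪B∪C| = 72+48+79-16-33-25+15 = 140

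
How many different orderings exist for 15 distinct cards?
15! = 1307674368000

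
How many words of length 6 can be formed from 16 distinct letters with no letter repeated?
P(16,6) = 16!/(16-6)! = 5765760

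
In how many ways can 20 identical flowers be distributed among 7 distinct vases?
C(20+7-1, 7-1) = C(26, 6) = 230230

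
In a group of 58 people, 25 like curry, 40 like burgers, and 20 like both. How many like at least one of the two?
|A∪B| = |A| + |B| - |A∩B| = 25 + 40 - 20 = 45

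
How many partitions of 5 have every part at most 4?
Let r_j(i) = number of partitions of i into parts ≤ j, for i = 0..5. r_1(i) = 1 for all i; r_j(i) = r_{j-1}(i) + r_j(i-j). Rows j = 2..4: ≤2: 1 1 2 2 3 3; ≤3: 1 1 2 3 4 5; ≤4: 1 1 2 3 5 6. r_4(5) = 6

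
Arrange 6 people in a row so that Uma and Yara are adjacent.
Treat as block: (6-1)! × 2! = 120 × 2 = 240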